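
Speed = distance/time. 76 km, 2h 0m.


Distance: 76 km
Time: 2 hours
Speed = 76 / 2 = 38.0 km/h

38.0 km/h


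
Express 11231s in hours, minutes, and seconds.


Hours: 11231 ÷ 3600 = 3 remainder 431
Minutes: 431 ÷ 60 = 7 remainder 11
Seconds: 11

3h 7m 11s


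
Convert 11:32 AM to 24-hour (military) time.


11:32

Input: 11:32 AM
AM hour stays: 11


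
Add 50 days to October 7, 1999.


Start: October 7, 1999
Add 50 days
October 7 → November 1: 31 - 7 + 1 = 25 days (50 - 25 = 25 left)
November 1 + 25 = November 26, 1999

November 26, 1999


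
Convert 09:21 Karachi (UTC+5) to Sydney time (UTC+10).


14:21

Time difference = UTC+10 - UTC+5 = +5 hours
New hour = (9 + 5) mod 24
= 14 mod 24 = 14
Minutes unchanged → 14:21


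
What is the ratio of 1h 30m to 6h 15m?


Duration 1: 90 minutes
Duration 2: 375 minutes
Ratio = 90:375
GCD = 15
Simplified = 6:25
As a decimal: 6/25 = 0.24

6:25 (0.24)


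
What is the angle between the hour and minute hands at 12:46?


107.0°

Hour hand (12 ≡ 0 on the dial): 0×30 + 46×0.5 = 23.0°
Minute hand = 46×6 = 276°
Difference = |23.0 - 276| = 253.0°
Since > 180°: 360 - 253.0 = 107.0°


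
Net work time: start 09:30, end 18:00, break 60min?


7h 30m (450 minutes)

Total time = (18×60+0) - (9×60+30)
= 1080 - 570 = 510 min
Minus break: 510 - 60 = 450 min
= 7h 30m


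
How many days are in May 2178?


31 days

Month: May (month 5)
May has 31 days


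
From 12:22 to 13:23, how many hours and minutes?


1h 1m

End time in minutes: 13×60 + 23 = 803
Start time in minutes: 12×60 + 22 = 742
Difference = 803 - 742 = 61 minutes
= 1 hours 1 minutes


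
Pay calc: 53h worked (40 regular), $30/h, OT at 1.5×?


Regular: 40h × $30 = $1200.00
Overtime: 53 - 40 = 13h
OT pay: 13h × $30 × 1.5 = $585.00
Total = $1200.00 + $585.00 = $1785.00

$1785.00


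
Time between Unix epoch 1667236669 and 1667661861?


Difference = 1667661861 - 1667236669 = 425192 seconds
In hours: 425192 / 3600 ≈ 118.1
In days: 425192 / 86400 ≈ 4.92

425192 seconds (118.1 hours / 4.92 days)


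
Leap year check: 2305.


Rules: divisible by 4 AND (not by 100 OR by 400)
2305 ÷ 4 = 576 remainder 1 → not divisible by 4
Not divisible by 4 → not a leap year

No


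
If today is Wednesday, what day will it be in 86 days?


Start: Wednesday (index 2)
(2 + 86) mod 7
= 88 mod 7
= 4
Index 4 → Friday

Friday


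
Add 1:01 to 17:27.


18:28

Start: 1047 minutes from midnight
Add: 61 minutes
Total: 1108 minutes
Hours: 1108 ÷ 60 = 18 remainder 28


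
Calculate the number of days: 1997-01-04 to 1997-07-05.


From January 4, 1997 to July 5, 1997
Rest of January 1997: 31 - 4 = 27
Full months: February 1997 28, March 31, April 30, May 31, June 30
Days into July 1997: 5
Total = 27 + 28 + 31 + 30 + 31 + 30 + 5 = 182 days

182 days


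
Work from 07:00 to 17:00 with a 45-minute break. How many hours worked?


Total time = (17×60+0) - (7×60+0)
= 1020 - 420 = 600 min
Minus break: 600 - 45 = 555 min
= 9h 15m

9h 15m (555 minutes)


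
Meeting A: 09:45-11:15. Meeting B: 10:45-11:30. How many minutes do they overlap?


30 minutes

Meeting A: 585-675 (in minutes from midnight)
Meeting B: 645-690
Overlap start = max(585, 645) = 645
Overlap end = min(675, 690) = 675
Overlap = max(0, 675 - 645) = 30 min


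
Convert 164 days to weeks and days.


Weeks: 164 ÷ 7 = 23 remainder 3

23 weeks 3 days


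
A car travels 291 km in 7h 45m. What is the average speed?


37.5 km/h

Distance: 291 km
Time: 7h 45m = 465 min = 465/60 = 31/4 hours
Speed = 291 ÷ (31/4) = 291 × 4 / 31 = 1164/31 ≈ 37.5 km/h


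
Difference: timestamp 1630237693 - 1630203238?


34455 seconds (9.6 hours / 0.40 days)

Difference = 1630237693 - 1630203238 = 34455 seconds
In hours: 34455 / 3600 ≈ 9.6
In days: 34455 / 86400 ≈ 0.40


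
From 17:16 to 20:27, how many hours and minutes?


End time in minutes: 20×60 + 27 = 1227
Start time in minutes: 17×60 + 16 = 1036
Difference = 1227 - 1036 = 191 minutes
= 3 hours 11 minutes

3h 11m


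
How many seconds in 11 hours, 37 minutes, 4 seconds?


41824 seconds

Hours: 11 × 3600 = 39600
Minutes: 37 × 60 = 2220
Seconds: 4
Total = 39600 + 2220 + 4 = 41824


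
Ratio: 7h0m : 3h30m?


2:1 (2.00)

Duration 1: 420 minutes
Duration 2: 210 minutes
Ratio = 420:210
GCD = 210
Simplified = 2:1
As a decimal: 2/1 = 2.00


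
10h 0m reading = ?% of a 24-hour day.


Time: 600 minutes
Day: 1440 minutes
Percentage = (600/1440) × 100 ≈ 41.7%

41.7%


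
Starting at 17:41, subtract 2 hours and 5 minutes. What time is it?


15:36

Start: 1061 minutes from midnight
Subtract: 125 minutes
Remaining: 1061 - 125 = 936
Hours: 15, Minutes: 36


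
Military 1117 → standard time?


11:17 AM

Hour: 11
11 < 12 → AM


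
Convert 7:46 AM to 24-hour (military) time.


Input: 7:46 AM
AM hour stays: 7

07:46


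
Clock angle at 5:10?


Hour hand = 5×30 + 10×0.5 = 155.0°
Minute hand = 10×6 = 60°
Difference = |155.0 - 60| = 95.0°

95.0°


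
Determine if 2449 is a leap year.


No

Rules: divisible by 4 AND (not by 100 OR by 400)
2449 ÷ 4 = 612 remainder 1 → not divisible by 4
Not divisible by 4 → not a leap year


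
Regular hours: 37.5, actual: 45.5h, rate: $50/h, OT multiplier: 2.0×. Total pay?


Regular: 37.5h × $50 = $1875.00
Overtime: 45.5 - 37.5 = 8.0h
OT pay: 8.0h × $50 × 2.0 = $800.00
Total = $1875.00 + $800.00 = $2675.00

$2675.00


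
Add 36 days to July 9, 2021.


Start: July 9, 2021
Add 36 days
July 9 → August 1: 31 - 9 + 1 = 23 days (36 - 23 = 13 left)
August 1 + 13 = August 14, 2021

August 14, 2021


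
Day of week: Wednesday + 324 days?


Friday

Start: Wednesday (index 2)
(2 + 324) mod 7
= 326 mod 7
= 4
Index 4 → Friday


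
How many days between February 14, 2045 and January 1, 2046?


321 days

From February 14, 2045 to January 1, 2046
Rest of February 2045: 28 - 14 = 14
Full months: March 31, April 30, May 31, June 30, July 31, August 31, September 30, October 31, November 30, December 31
Days into January 2046: 1
Total = 14 + 31 + 30 + 31 + 30 + 31 + 31 + 30 + 31 + 30 + 31 + 1 = 321 days


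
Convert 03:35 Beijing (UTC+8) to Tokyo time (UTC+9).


Time difference = UTC+9 - UTC+8 = +1 hours
New hour = (3 + 1) mod 24
= 4 mod 24 = 4
Minutes unchanged → 04:35

04:35


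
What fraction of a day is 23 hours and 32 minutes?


0.9806 (98.06%)

Total minutes: 23×60 + 32 = 1412
Day = 24×60 = 1440 minutes
Fraction = 1412/1440 ≈ 0.9806
As a percentage: 1412/1440 × 100 ≈ 98.06%


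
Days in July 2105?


Month: July (month 7)
July has 31 days

31 days


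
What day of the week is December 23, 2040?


Zeller's congruence:
q=23, m=12, k=40, j=20
h = (23 + ⌊13×13/5⌋ + 40 + ⌊40/4⌋ + ⌊20/4⌋ - 2×20) mod 7
= (23 + 33 + 40 + 10 + 5 - 40) mod 7
= 71 mod 7 = 1
h=1 → Sunday

Sunday


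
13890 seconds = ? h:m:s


3h 51m 30s

Hours: 13890 ÷ 3600 = 3 remainder 3090
Minutes: 3090 ÷ 60 = 51 remainder 30
Seconds: 30


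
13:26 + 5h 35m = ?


19:01

Start: 806 minutes from midnight
Add: 335 minutes
Total: 1141 minutes
Hours: 1141 ÷ 60 = 19 remainder 1


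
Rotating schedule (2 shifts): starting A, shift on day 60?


Shift B

Shifts: A, B
Start: A (index 0)
Day 60: (0 + 60 - 1) mod 2
= 59 mod 2
= 1
Index 1 → shift B


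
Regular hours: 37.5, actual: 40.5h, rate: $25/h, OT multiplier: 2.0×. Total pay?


Regular: 37.5h × $25 = $937.50
Overtime: 40.5 - 37.5 = 3.0h
OT pay: 3.0h × $25 × 2.0 = $150.00
Total = $937.50 + $150.00 = $1087.50

$1087.50


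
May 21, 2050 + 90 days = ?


Start: May 21, 2050
Add 90 days
May 21 → June 1: 31 - 21 + 1 = 11 days (90 - 11 = 79 left)
June 1 → July 1: 30 - 1 + 1 = 30 days (79 - 30 = 49 left)
July 1 → August 1: 31 - 1 + 1 = 31 days (49 - 31 = 18 left)
August 1 + 18 = August 19, 2050

August 19, 2050


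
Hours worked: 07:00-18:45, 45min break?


Total time = (18×60+45) - (7×60+0)
= 1125 - 420 = 705 min
Minus break: 705 - 45 = 660 min
= 11h 0m

11h 0m (660 minutes)


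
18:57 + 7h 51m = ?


02:48 (next day)

Start: 1137 minutes from midnight
Add: 471 minutes
Total: 1608 minutes
Hours: 1608 ÷ 60 = 26 remainder 48
26 ≥ 24 → 26 - 24 = 2 (next day)


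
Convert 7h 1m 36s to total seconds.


Hours: 7 × 3600 = 25200
Minutes: 1 × 60 = 60
Seconds: 36
Total = 25200 + 60 + 36 = 25296

25296 seconds


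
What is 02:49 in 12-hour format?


Hour: 2
2 < 12 → AM

2:49 AM


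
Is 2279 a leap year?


No

Rules: divisible by 4 AND (not by 100 OR by 400)
2279 ÷ 4 = 569 remainder 3 → not divisible by 4
Not divisible by 4 → not a leap year


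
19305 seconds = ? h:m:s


5h 21m 45s

Hours: 19305 ÷ 3600 = 5 remainder 1305
Minutes: 1305 ÷ 60 = 21 remainder 45
Seconds: 45


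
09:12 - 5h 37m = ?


Start: 552 minutes from midnight
Subtract: 337 minutes
Remaining: 552 - 337 = 215
Hours: 3, Minutes: 35

03:35


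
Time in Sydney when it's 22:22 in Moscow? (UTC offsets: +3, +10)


Time difference = UTC+10 - UTC+3 = +7 hours
New hour = (22 + 7) mod 24
= 29 mod 24 = 5
Minutes unchanged → 05:22; 29 ≥ 24 → next day

05:22 (next day)


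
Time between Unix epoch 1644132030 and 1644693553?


561523 seconds (156.0 hours / 6.50 days)

Difference = 1644693553 - 1644132030 = 561523 seconds
In hours: 561523 / 3600 ≈ 156.0
In days: 561523 / 86400 ≈ 6.50


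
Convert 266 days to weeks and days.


Weeks: 266 ÷ 7 = 38 remainder 0

38 weeks 0 days


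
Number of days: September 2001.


Month: September (month 9)
September has 30 days

30 days


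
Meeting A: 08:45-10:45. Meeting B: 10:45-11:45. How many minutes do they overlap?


0 minutes

Meeting A: 525-645 (in minutes from midnight)
Meeting B: 645-705
Overlap start = max(525, 645) = 645
Overlap end = min(645, 705) = 645
Overlap = max(0, 645 - 645) = 0 min


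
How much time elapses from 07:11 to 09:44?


2h 33m

End time in minutes: 9×60 + 44 = 584
Start time in minutes: 7×60 + 11 = 431
Difference = 584 - 431 = 153 minutes
= 2 hours 33 minutes


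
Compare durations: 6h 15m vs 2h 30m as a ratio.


5:2 (2.50)

Duration 1: 375 minutes
Duration 2: 150 minutes
Ratio = 375:150
GCD = 75
Simplified = 5:2
As a decimal: 5/2 = 2.50


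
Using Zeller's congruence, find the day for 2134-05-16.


Zeller's congruence:
q=16, m=5, k=34, j=21
h = (16 + ⌊13×6/5⌋ + 34 + ⌊34/4⌋ + ⌊21/4⌋ - 2×21) mod 7
= (16 + 15 + 34 + 8 + 5 - 42) mod 7
= 36 mod 7 = 1
h=1 → Sunday

Sunday


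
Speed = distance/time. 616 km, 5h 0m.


123.2 km/h

Distance: 616 km
Time: 5 hours
Speed = 616 / 5 = 123.2 km/h


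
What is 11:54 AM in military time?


11:54

Input: 11:54 AM
AM hour stays: 11


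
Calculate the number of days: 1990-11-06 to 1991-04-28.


173 days

From November 6, 1990 to April 28, 1991
Rest of November 1990: 30 - 6 = 24
Full months: December 31, January 31, February 1991 28, March 31
Days into April 1991: 28
Total = 24 + 31 + 31 + 28 + 31 + 28 = 173 days


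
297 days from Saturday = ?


Tuesday

Start: Saturday (index 5)
(5 + 297) mod 7
= 302 mod 7
= 1
Index 1 → Tuesday


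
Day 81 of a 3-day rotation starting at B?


Shifts: A, B, C
Start: B (index 1)
Day 81: (1 + 81 - 1) mod 3
= 81 mod 3
= 0
Index 0 → shift A

Shift A


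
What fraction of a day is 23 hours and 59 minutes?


Total minutes: 23×60 + 59 = 1439
Day = 24×60 = 1440 minutes
Fraction = 1439/1440 ≈ 0.9993
As a percentage: 1439/1440 × 100 ≈ 99.93%

0.9993 (99.93%)


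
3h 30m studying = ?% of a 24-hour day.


14.6%

Time: 210 minutes
Day: 1440 minutes
Percentage = (210/1440) × 100 ≈ 14.6%


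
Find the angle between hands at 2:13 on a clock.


Hour hand = 2×30 + 13×0.5 = 66.5°
Minute hand = 13×6 = 78°
Difference = |66.5 - 78| = 11.5°

11.5°


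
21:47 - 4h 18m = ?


Start: 1307 minutes from midnight
Subtract: 258 minutes
Remaining: 1307 - 258 = 1049
Hours: 17, Minutes: 29

17:29


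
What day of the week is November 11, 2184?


Thursday

Zeller's congruence:
q=11, m=11, k=84, j=21
h = (11 + ⌊13×12/5⌋ + 84 + ⌊84/4⌋ + ⌊21/4⌋ - 2×21) mod 7
= (11 + 31 + 84 + 21 + 5 - 42) mod 7
= 110 mod 7 = 5
h=5 → Thursday


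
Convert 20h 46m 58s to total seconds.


Hours: 20 × 3600 = 72000
Minutes: 46 × 60 = 2760
Seconds: 58
Total = 72000 + 2760 + 58 = 74818

74818 seconds


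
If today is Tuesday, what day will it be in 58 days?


Start: Tuesday (index 1)
(1 + 58) mod 7
= 59 mod 7
= 3
Index 3 → Thursday

Thursday


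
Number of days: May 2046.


Month: May (month 5)
May has 31 days

31 days


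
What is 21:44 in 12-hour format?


9:44 PM

Hour: 21
21 - 12 = 9 → PM


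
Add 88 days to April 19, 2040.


July 16, 2040

Start: April 19, 2040
Add 88 days
April 19 → May 1: 30 - 19 + 1 = 12 days (88 - 12 = 76 left)
May 1 → June 1: 31 - 1 + 1 = 31 days (76 - 31 = 45 left)
June 1 → July 1: 30 - 1 + 1 = 30 days (45 - 30 = 15 left)
July 1 + 15 = July 16, 2040


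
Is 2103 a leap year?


Rules: divisible by 4 AND (not by 100 OR by 400)
2103 ÷ 4 = 525 remainder 3 → not divisible by 4
Not divisible by 4 → not a leap year

No


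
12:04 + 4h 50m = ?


Start: 724 minutes from midnight
Add: 290 minutes
Total: 1014 minutes
Hours: 1014 ÷ 60 = 16 remainder 54

16:54


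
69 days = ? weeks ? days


Weeks: 69 ÷ 7 = 9 remainder 6

9 weeks 6 days


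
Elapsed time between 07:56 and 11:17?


3h 21m

End time in minutes: 11×60 + 17 = 677
Start time in minutes: 7×60 + 56 = 476
Difference = 677 - 476 = 201 minutes
= 3 hours 21 minutes


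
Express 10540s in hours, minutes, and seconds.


Hours: 10540 ÷ 3600 = 2 remainder 3340
Minutes: 3340 ÷ 60 = 55 remainder 40
Seconds: 40

2h 55m 40s


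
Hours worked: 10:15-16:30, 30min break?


5h 45m (345 minutes)

Total time = (16×60+30) - (10×60+15)
= 990 - 615 = 375 min
Minus break: 375 - 30 = 345 min
= 5h 45m


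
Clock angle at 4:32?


56.0°

Hour hand = 4×30 + 32×0.5 = 136.0°
Minute hand = 32×6 = 192°
Difference = |136.0 - 192| = 56.0°


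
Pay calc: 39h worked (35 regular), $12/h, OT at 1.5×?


$492.00

Regular: 35h × $12 = $420.00
Overtime: 39 - 35 = 4h
OT pay: 4h × $12 × 1.5 = $72.00
Total = $420.00 + $72.00 = $492.00


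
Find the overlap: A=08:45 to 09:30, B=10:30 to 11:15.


0 minutes

Meeting A: 525-570 (in minutes from midnight)
Meeting B: 630-675
Overlap start = max(525, 630) = 630
Overlap end = min(570, 675) = 570
Overlap = max(0, 570 - 630) = 0 min


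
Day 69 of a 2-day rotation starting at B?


Shifts: A, B
Start: B (index 1)
Day 69: (1 + 69 - 1) mod 2
= 69 mod 2
= 1
Index 1 → shift B

Shift B


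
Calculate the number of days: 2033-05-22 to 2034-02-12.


From May 22, 2033 to February 12, 2034
Rest of May 2033: 31 - 22 = 9
Full months: June 30, July 31, August 31, September 30, October 31, November 30, December 31, January 31
Days into February 2034: 12
Total = 9 + 30 + 31 + 31 + 30 + 31 + 30 + 31 + 31 + 12 = 266 days

266 days


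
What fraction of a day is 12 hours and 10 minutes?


0.5069 (50.69%)

Total minutes: 12×60 + 10 = 730
Day = 24×60 = 1440 minutes
Fraction = 730/1440 ≈ 0.5069
As a percentage: 730/1440 × 100 ≈ 50.69%


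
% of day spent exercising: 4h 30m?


Time: 270 minutes
Day: 1440 minutes
Percentage = (270/1440) × 100 ≈ 18.8%

18.8%


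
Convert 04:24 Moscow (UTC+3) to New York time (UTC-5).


Time difference = UTC-5 - UTC+3 = -8 hours
New hour = (4 -8) mod 24
= -4 mod 24 = 20
Minutes unchanged → 20:24; -4 < 0 → previous day

20:24 (previous day)


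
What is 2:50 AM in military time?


Input: 2:50 AM
AM hour stays: 2

02:50


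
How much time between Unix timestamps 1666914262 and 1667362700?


448438 seconds (124.6 hours / 5.19 days)

Difference = 1667362700 - 1666914262 = 448438 seconds
In hours: 448438 / 3600 ≈ 124.6
In days: 448438 / 86400 ≈ 5.19


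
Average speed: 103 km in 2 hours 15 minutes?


Distance: 103 km
Time: 2h 15m = 135 min = 135/60 = 9/4 hours
Speed = 103 ÷ (9/4) = 103 × 4 / 9 = 412/9 ≈ 45.8 km/h

45.8 km/h


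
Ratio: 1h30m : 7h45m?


Duration 1: 90 minutes
Duration 2: 465 minutes
Ratio = 90:465
GCD = 15
Simplified = 6:31
As a decimal: 6/31 ≈ 0.19

6:31 (0.19)


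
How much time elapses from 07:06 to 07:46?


End time in minutes: 7×60 + 46 = 466
Start time in minutes: 7×60 + 6 = 426
Difference = 466 - 426 = 40 minutes
= 0 hours 40 minutes

0h 40m


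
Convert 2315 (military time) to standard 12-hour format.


11:15 PM

Hour: 23
23 - 12 = 11 → PM


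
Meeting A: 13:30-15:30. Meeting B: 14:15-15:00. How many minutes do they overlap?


Meeting A: 810-930 (in minutes from midnight)
Meeting B: 855-900
Overlap start = max(810, 855) = 855
Overlap end = min(930, 900) = 900
Overlap = max(0, 900 - 855) = 45 min

45 minutes


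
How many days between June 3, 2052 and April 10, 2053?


From June 3, 2052 to April 10, 2053
Rest of June 2052: 30 - 3 = 27
Full months: July 31, August 31, September 30, October 31, November 30, December 31, January 31, February 2053 28, March 31
Days into April 2053: 10
Total = 27 + 31 + 31 + 30 + 31 + 30 + 31 + 31 + 28 + 31 + 10 = 311 days

311 days


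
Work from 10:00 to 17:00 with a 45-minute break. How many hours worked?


Total time = (17×60+0) - (10×60+0)
= 1020 - 600 = 420 min
Minus break: 420 - 45 = 375 min
= 6h 15m

6h 15m (375 minutes)


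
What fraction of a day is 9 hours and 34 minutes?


0.3986 (39.86%)

Total minutes: 9×60 + 34 = 574
Day = 24×60 = 1440 minutes
Fraction = 574/1440 ≈ 0.3986
As a percentage: 574/1440 × 100 ≈ 39.86%


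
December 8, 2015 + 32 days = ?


Start: December 8, 2015
Add 32 days
December 8 → January 1: 31 - 8 + 1 = 24 days (32 - 24 = 8 left)
January 1 + 8 = January 9, 2016

January 9, 2016


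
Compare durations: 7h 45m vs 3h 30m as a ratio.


Duration 1: 465 minutes
Duration 2: 210 minutes
Ratio = 465:210
GCD = 15
Simplified = 31:14
As a decimal: 31/14 ≈ 2.21

31:14 (2.21)


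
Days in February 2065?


Month: February (month 2)
February: 28 or 29 (leap year)
2065 leap year? No

28 days


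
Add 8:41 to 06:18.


14:59

Start: 378 minutes from midnight
Add: 521 minutes
Total: 899 minutes
Hours: 899 ÷ 60 = 14 remainder 59


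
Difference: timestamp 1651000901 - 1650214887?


786014 seconds (218.3 hours / 9.10 days)

Difference = 1651000901 - 1650214887 = 786014 seconds
In hours: 786014 / 3600 ≈ 218.3
In days: 786014 / 86400 ≈ 9.10


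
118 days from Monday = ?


Sunday

Start: Monday (index 0)
(0 + 118) mod 7
= 118 mod 7
= 6
Index 6 → Sunday


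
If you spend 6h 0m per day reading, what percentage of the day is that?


Time: 360 minutes
Day: 1440 minutes
Percentage = (360/1440) × 100 = 25.0%

25.0%


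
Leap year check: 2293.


No

Rules: divisible by 4 AND (not by 100 OR by 400)
2293 ÷ 4 = 573 remainder 1 → not divisible by 4
Not divisible by 4 → not a leap year


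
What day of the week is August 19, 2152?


Saturday

Zeller's congruence:
q=19, m=8, k=52, j=21
h = (19 + ⌊13×9/5⌋ + 52 + ⌊52/4⌋ + ⌊21/4⌋ - 2×21) mod 7
= (19 + 23 + 52 + 13 + 5 - 42) mod 7
= 70 mod 7 = 0
h=0 → Saturday


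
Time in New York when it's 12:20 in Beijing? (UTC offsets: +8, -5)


23:20 (previous day)

Time difference = UTC-5 - UTC+8 = -13 hours
New hour = (12 -13) mod 24
= -1 mod 24 = 23
Minutes unchanged → 23:20; -1 < 0 → previous day


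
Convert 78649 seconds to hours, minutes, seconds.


Hours: 78649 ÷ 3600 = 21 remainder 3049
Minutes: 3049 ÷ 60 = 50 remainder 49
Seconds: 49

21h 50m 49s


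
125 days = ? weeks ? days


17 weeks 6 days

Weeks: 125 ÷ 7 = 17 remainder 6


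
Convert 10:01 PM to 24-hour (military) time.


22:01

Input: 10:01 PM
PM: 10 + 12 = 22


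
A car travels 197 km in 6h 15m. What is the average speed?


31.5 km/h

Distance: 197 km
Time: 6h 15m = 375 min = 375/60 = 25/4 hours
Speed = 197 ÷ (25/4) = 197 × 4 / 25 = 788/25 ≈ 31.5 km/h


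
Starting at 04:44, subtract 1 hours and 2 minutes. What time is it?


Start: 284 minutes from midnight
Subtract: 62 minutes
Remaining: 284 - 62 = 222
Hours: 3, Minutes: 42

03:42


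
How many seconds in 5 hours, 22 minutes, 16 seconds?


19336 seconds

Hours: 5 × 3600 = 18000
Minutes: 22 × 60 = 1320
Seconds: 16
Total = 18000 + 1320 + 16 = 19336


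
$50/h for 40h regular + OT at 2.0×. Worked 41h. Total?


$2100.00

Regular: 40h × $50 = $2000.00
Overtime: 41 - 40 = 1h
OT pay: 1h × $50 × 2.0 = $100.00
Total = $2000.00 + $100.00 = $2100.00


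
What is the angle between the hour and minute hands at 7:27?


61.5°

Hour hand = 7×30 + 27×0.5 = 223.5°
Minute hand = 27×6 = 162°
Difference = |223.5 - 162| = 61.5°


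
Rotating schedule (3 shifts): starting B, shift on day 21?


Shifts: A, B, C
Start: B (index 1)
Day 21: (1 + 21 - 1) mod 3
= 21 mod 3
= 0
Index 0 → shift A

Shift A


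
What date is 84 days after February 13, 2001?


Start: February 13, 2001
Add 84 days
February 13 → March 1: 28 - 13 + 1 = 16 days (84 - 16 = 68 left)
March 1 → April 1: 31 - 1 + 1 = 31 days (68 - 31 = 37 left)
April 1 → May 1: 30 - 1 + 1 = 30 days (37 - 30 = 7 left)
May 1 + 7 = May 8, 2001

May 8, 2001


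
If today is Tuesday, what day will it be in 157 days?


Friday

Start: Tuesday (index 1)
(1 + 157) mod 7
= 158 mod 7
= 4
Index 4 → Friday


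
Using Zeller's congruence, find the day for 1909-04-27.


Zeller's congruence:
q=27, m=4, k=9, j=19
h = (27 + ⌊13×5/5⌋ + 9 + ⌊9/4⌋ + ⌊19/4⌋ - 2×19) mod 7
= (27 + 13 + 9 + 2 + 4 - 38) mod 7
= 17 mod 7 = 3
h=3 → Tuesday

Tuesday


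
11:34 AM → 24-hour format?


Input: 11:34 AM
AM hour stays: 11

11:34


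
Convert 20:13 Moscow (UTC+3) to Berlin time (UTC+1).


Time difference = UTC+1 - UTC+3 = -2 hours
New hour = (20 -2) mod 24
= 18 mod 24 = 18
Minutes unchanged → 18:13

18:13


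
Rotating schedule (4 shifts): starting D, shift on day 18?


Shifts: A, B, C, D
Start: D (index 3)
Day 18: (3 + 18 - 1) mod 4
= 20 mod 4
= 0
Index 0 → shift A

Shift A


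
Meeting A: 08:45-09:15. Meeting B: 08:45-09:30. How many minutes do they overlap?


Meeting A: 525-555 (in minutes from midnight)
Meeting B: 525-570
Overlap start = max(525, 525) = 525
Overlap end = min(555, 570) = 555
Overlap = max(0, 555 - 525) = 30 min

30 minutes


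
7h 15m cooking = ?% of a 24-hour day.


30.2%

Time: 435 minutes
Day: 1440 minutes
Percentage = (435/1440) × 100 ≈ 30.2%


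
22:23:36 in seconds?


Hours: 22 × 3600 = 79200
Minutes: 23 × 60 = 1380
Seconds: 36
Total = 79200 + 1380 + 36 = 80616

80616 seconds


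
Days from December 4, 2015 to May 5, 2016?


153 days

From December 4, 2015 to May 5, 2016
Rest of December 2015: 31 - 4 = 27
Full months: January 31, February 2016 29, March 31, April 30
Days into May 2016: 5
Total = 27 + 31 + 29 + 31 + 30 + 5 = 153 days


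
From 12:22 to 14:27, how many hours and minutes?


End time in minutes: 14×60 + 27 = 867
Start time in minutes: 12×60 + 22 = 742
Difference = 867 - 742 = 125 minutes
= 2 hours 5 minutes

2h 5m


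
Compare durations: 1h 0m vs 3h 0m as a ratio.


Duration 1: 60 minutes
Duration 2: 180 minutes
Ratio = 60:180
GCD = 60
Simplified = 1:3
As a decimal: 1/3 ≈ 0.33

1:3 (0.33)


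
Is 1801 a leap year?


No

Rules: divisible by 4 AND (not by 100 OR by 400)
1801 ÷ 4 = 450 remainder 1 → not divisible by 4
Not divisible by 4 → not a leap year


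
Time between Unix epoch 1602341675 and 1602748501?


Difference = 1602748501 - 1602341675 = 406826 seconds
In hours: 406826 / 3600 ≈ 113.0
In days: 406826 / 86400 ≈ 4.71

406826 seconds (113.0 hours / 4.71 days)


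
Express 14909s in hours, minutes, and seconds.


4h 8m 29s

Hours: 14909 ÷ 3600 = 4 remainder 509
Minutes: 509 ÷ 60 = 8 remainder 29
Seconds: 29


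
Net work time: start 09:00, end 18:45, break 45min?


Total time = (18×60+45) - (9×60+0)
= 1125 - 540 = 585 min
Minus break: 585 - 45 = 540 min
= 9h 0m

9h 0m (540 minutes)


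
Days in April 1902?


30 days

Month: April (month 4)
April has 30 days


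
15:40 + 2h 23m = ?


18:03

Start: 940 minutes from midnight
Add: 143 minutes
Total: 1083 minutes
Hours: 1083 ÷ 60 = 18 remainder 3


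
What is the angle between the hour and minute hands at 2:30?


Hour hand = 2×30 + 30×0.5 = 75.0°
Minute hand = 30×6 = 180°
Difference = |75.0 - 180| = 105.0°

105.0°


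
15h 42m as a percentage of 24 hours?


Total minutes: 15×60 + 42 = 942
Day = 24×60 = 1440 minutes
Fraction = 942/1440 ≈ 0.6542
As a percentage: 942/1440 × 100 ≈ 65.42%

0.6542 (65.42%)


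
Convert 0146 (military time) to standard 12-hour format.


1:46 AM

Hour: 1
1 < 12 → AM


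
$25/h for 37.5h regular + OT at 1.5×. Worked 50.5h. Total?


Regular: 37.5h × $25 = $937.50
Overtime: 50.5 - 37.5 = 13.0h
OT pay: 13.0h × $25 × 1.5 = $487.50
Total = $937.50 + $487.50 = $1425.00

$1425.00


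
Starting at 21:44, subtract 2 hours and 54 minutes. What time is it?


Start: 1304 minutes from midnight
Subtract: 174 minutes
Remaining: 1304 - 174 = 1130
Hours: 18, Minutes: 50

18:50


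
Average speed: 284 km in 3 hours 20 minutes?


85.2 km/h

Distance: 284 km
Time: 3h 20m = 200 min = 200/60 = 10/3 hours
Speed = 284 ÷ (10/3) = 284 × 3 / 10 = 852/10 = 85.2 km/h


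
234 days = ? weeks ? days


Weeks: 234 ÷ 7 = 33 remainder 3

33 weeks 3 days


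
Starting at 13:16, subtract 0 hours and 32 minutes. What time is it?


Start: 796 minutes from midnight
Subtract: 32 minutes
Remaining: 796 - 32 = 764
Hours: 12, Minutes: 44

12:44


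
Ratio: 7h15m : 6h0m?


Duration 1: 435 minutes
Duration 2: 360 minutes
Ratio = 435:360
GCD = 15
Simplified = 29:24
As a decimal: 29/24 ≈ 1.21

29:24 (1.21)


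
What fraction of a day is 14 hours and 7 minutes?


Total minutes: 14×60 + 7 = 847
Day = 24×60 = 1440 minutes
Fraction = 847/1440 ≈ 0.5882
As a percentage: 847/1440 × 100 ≈ 58.82%

0.5882 (58.82%)


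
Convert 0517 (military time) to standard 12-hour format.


Hour: 5
5 < 12 → AM

5:17 AM


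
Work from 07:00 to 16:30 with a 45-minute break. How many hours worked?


Total time = (16×60+30) - (7×60+0)
= 990 - 420 = 570 min
Minus break: 570 - 45 = 525 min
= 8h 45m

8h 45m (525 minutes)


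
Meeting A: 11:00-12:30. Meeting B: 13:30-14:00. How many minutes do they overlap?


Meeting A: 660-750 (in minutes from midnight)
Meeting B: 810-840
Overlap start = max(660, 810) = 810
Overlap end = min(750, 840) = 750
Overlap = max(0, 750 - 810) = 0 min

0 minutes


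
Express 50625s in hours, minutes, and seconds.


14h 3m 45s

Hours: 50625 ÷ 3600 = 14 remainder 225
Minutes: 225 ÷ 60 = 3 remainder 45
Seconds: 45


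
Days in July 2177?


31 days

Month: July (month 7)
July has 31 days


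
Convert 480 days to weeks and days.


68 weeks 4 days

Weeks: 480 ÷ 7 = 68 remainder 4


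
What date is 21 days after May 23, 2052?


June 13, 2052

Start: May 23, 2052
Add 21 days
May 23 → June 1: 31 - 23 + 1 = 9 days (21 - 9 = 12 left)
June 1 + 12 = June 13, 2052


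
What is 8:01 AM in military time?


08:01

Input: 8:01 AM
AM hour stays: 8


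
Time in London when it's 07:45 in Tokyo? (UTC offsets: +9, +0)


22:45 (previous day)

Time difference = UTC+0 - UTC+9 = -9 hours
New hour = (7 -9) mod 24
= -2 mod 24 = 22
Minutes unchanged → 22:45; -2 < 0 → previous day


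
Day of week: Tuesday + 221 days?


Saturday

Start: Tuesday (index 1)
(1 + 221) mod 7
= 222 mod 7
= 5
Index 5 → Saturday


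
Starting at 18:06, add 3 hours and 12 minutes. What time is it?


Start: 1086 minutes from midnight
Add: 192 minutes
Total: 1278 minutes
Hours: 1278 ÷ 60 = 21 remainder 18

21:18


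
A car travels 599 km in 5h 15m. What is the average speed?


Distance: 599 km
Time: 5h 15m = 315 min = 315/60 = 21/4 hours
Speed = 599 ÷ (21/4) = 599 × 4 / 21 = 2396/21 ≈ 114.1 km/h

114.1 km/h


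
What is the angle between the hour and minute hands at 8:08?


164.0°

Hour hand = 8×30 + 8×0.5 = 244.0°
Minute hand = 8×6 = 48°
Difference = |244.0 - 48| = 196.0°
Since > 180°: 360 - 196.0 = 164.0°


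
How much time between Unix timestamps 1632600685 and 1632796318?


195633 seconds (54.3 hours / 2.26 days)

Difference = 1632796318 - 1632600685 = 195633 seconds
In hours: 195633 / 3600 ≈ 54.3
In days: 195633 / 86400 ≈ 2.26


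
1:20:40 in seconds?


4840 seconds

Hours: 1 × 3600 = 3600
Minutes: 20 × 60 = 1200
Seconds: 40
Total = 3600 + 1200 + 40 = 4840


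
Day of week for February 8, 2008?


Zeller's congruence:
q=8, m=14, k=7, j=20
h = (8 + ⌊13×15/5⌋ + 7 + ⌊7/4⌋ + ⌊20/4⌋ - 2×20) mod 7
= (8 + 39 + 7 + 1 + 5 - 40) mod 7
= 20 mod 7 = 6
h=6 → Friday

Friday


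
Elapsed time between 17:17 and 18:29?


End time in minutes: 18×60 + 29 = 1109
Start time in minutes: 17×60 + 17 = 1037
Difference = 1109 - 1037 = 72 minutes
= 1 hours 12 minutes

1h 12m


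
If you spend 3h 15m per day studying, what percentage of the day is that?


Time: 195 minutes
Day: 1440 minutes
Percentage = (195/1440) × 100 ≈ 13.5%

13.5%


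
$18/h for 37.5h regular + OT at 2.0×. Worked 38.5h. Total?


$711.00

Regular: 37.5h × $18 = $675.00
Overtime: 38.5 - 37.5 = 1.0h
OT pay: 1.0h × $18 × 2.0 = $36.00
Total = $675.00 + $36.00 = $711.00


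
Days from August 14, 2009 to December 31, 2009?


From August 14, 2009 to December 31, 2009
Rest of August 2009: 31 - 14 = 17
Full months: September 30, October 31, November 30
Days into December 2009: 31
Total = 17 + 30 + 31 + 30 + 31 = 139 days

139 days


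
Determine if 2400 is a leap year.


Yes

Rules: divisible by 4 AND (not by 100 OR by 400)
2400 ÷ 4 = 600 exactly → divisible by 4
2400 ÷ 100 = 24 exactly → divisible by 100
2400 ÷ 400 = 6 exactly → divisible by 400
Divisible by 400 → leap year


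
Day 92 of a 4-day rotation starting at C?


Shifts: A, B, C, D
Start: C (index 2)
Day 92: (2 + 92 - 1) mod 4
= 93 mod 4
= 1
Index 1 → shift B

Shift B


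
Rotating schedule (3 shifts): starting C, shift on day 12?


Shift B

Shifts: A, B, C
Start: C (index 2)
Day 12: (2 + 12 - 1) mod 3
= 13 mod 3
= 1
Index 1 → shift B


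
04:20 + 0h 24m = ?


04:44

Start: 260 minutes from midnight
Add: 24 minutes
Total: 284 minutes
Hours: 284 ÷ 60 = 4 remainder 44


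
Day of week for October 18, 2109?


Zeller's congruence:
q=18, m=10, k=9, j=21
h = (18 + ⌊13×11/5⌋ + 9 + ⌊9/4⌋ + ⌊21/4⌋ - 2×21) mod 7
= (18 + 28 + 9 + 2 + 5 - 42) mod 7
= 20 mod 7 = 6
h=6 → Friday

Friday


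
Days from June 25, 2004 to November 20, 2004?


148 days

From June 25, 2004 to November 20, 2004
Rest of June 2004: 30 - 25 = 5
Full months: July 31, August 31, September 30, October 31
Days into November 2004: 20
Total = 5 + 31 + 31 + 30 + 31 + 20 = 148 days


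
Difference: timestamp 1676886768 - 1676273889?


Difference = 1676886768 - 1676273889 = 612879 seconds
In hours: 612879 / 3600 ≈ 170.2
In days: 612879 / 86400 ≈ 7.09

612879 seconds (170.2 hours / 7.09 days)


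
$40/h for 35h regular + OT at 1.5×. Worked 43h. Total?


Regular: 35h × $40 = $1400.00
Overtime: 43 - 35 = 8h
OT pay: 8h × $40 × 1.5 = $480.00
Total = $1400.00 + $480.00 = $1880.00

$1880.00


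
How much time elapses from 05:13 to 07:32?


2h 19m

End time in minutes: 7×60 + 32 = 452
Start time in minutes: 5×60 + 13 = 313
Difference = 452 - 313 = 139 minutes
= 2 hours 19 minutes


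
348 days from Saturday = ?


Start: Saturday (index 5)
(5 + 348) mod 7
= 353 mod 7
= 3
Index 3 → Thursday

Thursday


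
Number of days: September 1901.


30 days

Month: September (month 9)
September has 30 days


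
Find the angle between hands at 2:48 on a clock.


Hour hand = 2×30 + 48×0.5 = 84.0°
Minute hand = 48×6 = 288°
Difference = |84.0 - 288| = 204.0°
Since > 180°: 360 - 204.0 = 156.0°

156.0°


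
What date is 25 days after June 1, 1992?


June 26, 1992

Start: June 1, 1992
Add 25 days
June 1 + 25 = June 26, 1992


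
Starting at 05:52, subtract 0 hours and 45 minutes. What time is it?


05:07

Start: 352 minutes from midnight
Subtract: 45 minutes
Remaining: 352 - 45 = 307
Hours: 5, Minutes: 7


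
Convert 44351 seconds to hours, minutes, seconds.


Hours: 44351 ÷ 3600 = 12 remainder 1151
Minutes: 1151 ÷ 60 = 19 remainder 11
Seconds: 11

12h 19m 11s


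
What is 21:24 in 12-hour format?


Hour: 21
21 - 12 = 9 → PM

9:24 PM


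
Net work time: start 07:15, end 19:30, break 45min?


11h 30m (690 minutes)

Total time = (19×60+30) - (7×60+15)
= 1170 - 435 = 735 min
Minus break: 735 - 45 = 690 min
= 11h 30m


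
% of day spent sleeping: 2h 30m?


Time: 150 minutes
Day: 1440 minutes
Percentage = (150/1440) × 100 ≈ 10.4%

10.4%


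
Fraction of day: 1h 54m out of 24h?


Total minutes: 1×60 + 54 = 114
Day = 24×60 = 1440 minutes
Fraction = 114/1440 ≈ 0.0792
As a percentage: 114/1440 × 100 ≈ 7.92%

0.0792 (7.92%)


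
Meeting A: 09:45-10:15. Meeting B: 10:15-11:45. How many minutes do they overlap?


0 minutes

Meeting A: 585-615 (in minutes from midnight)
Meeting B: 615-705
Overlap start = max(585, 615) = 615
Overlap end = min(615, 705) = 615
Overlap = max(0, 615 - 615) = 0 min


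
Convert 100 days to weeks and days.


14 weeks 2 days

Weeks: 100 ÷ 7 = 14 remainder 2


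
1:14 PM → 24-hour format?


13:14

Input: 1:14 PM
PM: 1 + 12 = 13


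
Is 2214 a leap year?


Rules: divisible by 4 AND (not by 100 OR by 400)
2214 ÷ 4 = 553 remainder 2 → not divisible by 4
Not divisible by 4 → not a leap year

No


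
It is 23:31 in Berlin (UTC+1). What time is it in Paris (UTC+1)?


23:31

Time difference = UTC+1 - UTC+1 = +0 hours
New hour = (23 + 0) mod 24
= 23 mod 24 = 23
Minutes unchanged → 23:31


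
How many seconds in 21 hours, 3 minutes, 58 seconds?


75838 seconds

Hours: 21 × 3600 = 75600
Minutes: 3 × 60 = 180
Seconds: 58
Total = 75600 + 180 + 58 = 75838


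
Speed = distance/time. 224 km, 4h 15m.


Distance: 224 km
Time: 4h 15m = 255 min = 255/60 = 17/4 hours
Speed = 224 ÷ (17/4) = 224 × 4 / 17 = 896/17 ≈ 52.7 km/h

52.7 km/h


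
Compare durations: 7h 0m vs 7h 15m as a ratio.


28:29 (0.97)

Duration 1: 420 minutes
Duration 2: 435 minutes
Ratio = 420:435
GCD = 15
Simplified = 28:29
As a decimal: 28/29 ≈ 0.97


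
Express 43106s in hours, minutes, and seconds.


Hours: 43106 ÷ 3600 = 11 remainder 3506
Minutes: 3506 ÷ 60 = 58 remainder 26
Seconds: 26

11h 58m 26s


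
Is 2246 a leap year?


No

Rules: divisible by 4 AND (not by 100 OR by 400)
2246 ÷ 4 = 561 remainder 2 → not divisible by 4
Not divisible by 4 → not a leap year


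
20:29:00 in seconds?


73740 seconds

Hours: 20 × 3600 = 72000
Minutes: 29 × 60 = 1740
Seconds: 0
Total = 72000 + 1740 + 0 = 73740


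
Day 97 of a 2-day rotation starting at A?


Shift A

Shifts: A, B
Start: A (index 0)
Day 97: (0 + 97 - 1) mod 2
= 96 mod 2
= 0
Index 0 → shift A


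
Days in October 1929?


Month: October (month 10)
October has 31 days

31 days


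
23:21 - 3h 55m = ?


19:26

Start: 1401 minutes from midnight
Subtract: 235 minutes
Remaining: 1401 - 235 = 1166
Hours: 19, Minutes: 26


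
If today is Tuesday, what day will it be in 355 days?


Start: Tuesday (index 1)
(1 + 355) mod 7
= 356 mod 7
= 6
Index 6 → Sunday

Sunday


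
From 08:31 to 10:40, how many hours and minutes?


End time in minutes: 10×60 + 40 = 640
Start time in minutes: 8×60 + 31 = 511
Difference = 640 - 511 = 129 minutes
= 2 hours 9 minutes

2h 9m


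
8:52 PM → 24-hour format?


Input: 8:52 PM
PM: 8 + 12 = 20

20:52


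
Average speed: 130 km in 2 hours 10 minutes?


Distance: 130 km
Time: 2h 10m = 130 min = 130/60 = 13/6 hours
Speed = 130 ÷ (13/6) = 130 × 6 / 13 = 780/13 = 60.0 km/h

60.0 km/h


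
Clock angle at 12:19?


Hour hand (12 ≡ 0 on the dial): 0×30 + 19×0.5 = 9.5°
Minute hand = 19×6 = 114°
Difference = |9.5 - 114| = 104.5°

104.5°


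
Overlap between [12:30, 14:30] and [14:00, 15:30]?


30 minutes

Meeting A: 750-870 (in minutes from midnight)
Meeting B: 840-930
Overlap start = max(750, 840) = 840
Overlap end = min(870, 930) = 870
Overlap = max(0, 870 - 840) = 30 min


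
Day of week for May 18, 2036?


Zeller's congruence:
q=18, m=5, k=36, j=20
h = (18 + ⌊13×6/5⌋ + 36 + ⌊36/4⌋ + ⌊20/4⌋ - 2×20) mod 7
= (18 + 15 + 36 + 9 + 5 - 40) mod 7
= 43 mod 7 = 1
h=1 → Sunday

Sunday


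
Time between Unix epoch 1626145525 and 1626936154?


Difference = 1626936154 - 1626145525 = 790629 seconds
In hours: 790629 / 3600 ≈ 219.6
In days: 790629 / 86400 ≈ 9.15

790629 seconds (219.6 hours / 9.15 days)


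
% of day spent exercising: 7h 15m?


Time: 435 minutes
Day: 1440 minutes
Percentage = (435/1440) × 100 ≈ 30.2%

30.2%


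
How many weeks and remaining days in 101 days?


Weeks: 101 ÷ 7 = 14 remainder 3

14 weeks 3 days


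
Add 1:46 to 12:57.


14:43

Start: 777 minutes from midnight
Add: 106 minutes
Total: 883 minutes
Hours: 883 ÷ 60 = 14 remainder 43


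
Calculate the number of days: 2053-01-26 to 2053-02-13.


From January 26, 2053 to February 13, 2053
Rest of January 2053: 31 - 26 = 5
Days into February 2053: 13
Total = 5 + 13 = 18 days

18 days


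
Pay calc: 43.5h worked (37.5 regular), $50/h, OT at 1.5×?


Regular: 37.5h × $50 = $1875.00
Overtime: 43.5 - 37.5 = 6.0h
OT pay: 6.0h × $50 × 1.5 = $450.00
Total = $1875.00 + $450.00 = $2325.00

$2325.00


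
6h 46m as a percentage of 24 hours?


Total minutes: 6×60 + 46 = 406
Day = 24×60 = 1440 minutes
Fraction = 406/1440 ≈ 0.2819
As a percentage: 406/1440 × 100 ≈ 28.19%

0.2819 (28.19%)


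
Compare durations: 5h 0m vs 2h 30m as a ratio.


2:1 (2.00)

Duration 1: 300 minutes
Duration 2: 150 minutes
Ratio = 300:150
GCD = 150
Simplified = 2:1
As a decimal: 2/1 = 2.00


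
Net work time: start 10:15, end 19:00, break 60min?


7h 45m (465 minutes)

Total time = (19×60+0) - (10×60+15)
= 1140 - 615 = 525 min
Minus break: 525 - 60 = 465 min
= 7h 45m


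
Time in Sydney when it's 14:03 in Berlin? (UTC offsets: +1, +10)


Time difference = UTC+10 - UTC+1 = +9 hours
New hour = (14 + 9) mod 24
= 23 mod 24 = 23
Minutes unchanged → 23:03

23:03


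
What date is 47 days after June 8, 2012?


Start: June 8, 2012
Add 47 days
June 8 → July 1: 30 - 8 + 1 = 23 days (47 - 23 = 24 left)
July 1 + 24 = July 25, 2012

July 25, 2012


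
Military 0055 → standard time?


12:55 AM

Hour: 0
0 → 12 AM (midnight)


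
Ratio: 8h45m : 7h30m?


7:6 (1.17)

Duration 1: 525 minutes
Duration 2: 450 minutes
Ratio = 525:450
GCD = 75
Simplified = 7:6
As a decimal: 7/6 ≈ 1.17


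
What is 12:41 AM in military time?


00:41

Input: 12:41 AM
12 AM → 00 (midnight)


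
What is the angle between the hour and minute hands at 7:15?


127.5°

Hour hand = 7×30 + 15×0.5 = 217.5°
Minute hand = 15×6 = 90°
Difference = |217.5 - 90| = 127.5°


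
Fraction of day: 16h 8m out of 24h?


Total minutes: 16×60 + 8 = 968
Day = 24×60 = 1440 minutes
Fraction = 968/1440 ≈ 0.6722
As a percentage: 968/1440 × 100 ≈ 67.22%

0.6722 (67.22%)
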